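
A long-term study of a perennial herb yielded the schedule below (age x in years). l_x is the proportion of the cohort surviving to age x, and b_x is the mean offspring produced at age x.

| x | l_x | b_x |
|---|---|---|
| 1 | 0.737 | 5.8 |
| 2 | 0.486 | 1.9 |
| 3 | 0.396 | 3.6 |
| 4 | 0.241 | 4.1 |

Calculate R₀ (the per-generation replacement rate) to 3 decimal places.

7.612

R₀ = Σ l_x b_x:
  age 1: 0.737 × 5.8 = 4.2746
  age 2: 0.486 × 1.9 = 0.9234
  age 3: 0.396 × 3.6 = 1.4256
  age 4: 0.241 × 4.1 = 0.9881
R₀ = 4.2746 + 0.9234 + 1.4256 + 0.9881 = 7.6117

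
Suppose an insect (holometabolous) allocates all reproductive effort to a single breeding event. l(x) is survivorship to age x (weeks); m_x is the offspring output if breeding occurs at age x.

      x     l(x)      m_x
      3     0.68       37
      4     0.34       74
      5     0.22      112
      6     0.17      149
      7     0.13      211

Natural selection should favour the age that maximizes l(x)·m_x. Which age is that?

7

Expected offspring if breeding at age x = l(x) × m_x:
  age 3: 0.68 × 37 = 25.160
  age 4: 0.34 × 74 = 25.160
  age 5: 0.22 × 112 = 24.640
  age 6: 0.17 × 149 = 25.330
  age 7: 0.13 × 211 = 27.430
Maximum at age 7 (27.430).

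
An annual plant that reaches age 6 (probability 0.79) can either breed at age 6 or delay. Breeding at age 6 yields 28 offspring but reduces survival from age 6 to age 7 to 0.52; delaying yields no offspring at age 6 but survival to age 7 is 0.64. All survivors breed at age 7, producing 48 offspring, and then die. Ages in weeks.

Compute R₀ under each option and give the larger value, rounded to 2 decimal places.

41.84

breed at age 6: R₀ = 0.79 × (28 + 0.52 × 48) = 0.79 × 52.9600 = 41.8384
delay to age 7: R₀ = 0.79 × (0.64 × 48) = 0.79 × 30.7200 = 24.2688
Higher: breed at age 6 (41.8384).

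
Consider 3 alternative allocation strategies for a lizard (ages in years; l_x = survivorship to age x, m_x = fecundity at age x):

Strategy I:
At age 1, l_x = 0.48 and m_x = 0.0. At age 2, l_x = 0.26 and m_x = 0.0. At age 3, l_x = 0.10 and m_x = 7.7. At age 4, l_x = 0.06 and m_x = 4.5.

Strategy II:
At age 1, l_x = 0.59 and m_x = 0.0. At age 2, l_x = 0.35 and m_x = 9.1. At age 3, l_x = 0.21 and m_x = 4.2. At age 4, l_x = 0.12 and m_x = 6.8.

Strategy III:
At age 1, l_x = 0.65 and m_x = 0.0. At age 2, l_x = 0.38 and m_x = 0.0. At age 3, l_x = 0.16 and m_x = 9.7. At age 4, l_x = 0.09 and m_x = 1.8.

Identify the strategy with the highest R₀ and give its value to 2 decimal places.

4.88

Strategy I: R₀ = 0.48×0.0 + 0.26×0.0 + 0.10×7.7 + 0.06×4.5 = 1.0400
Strategy II: R₀ = 0.59×0.0 + 0.35×9.1 + 0.21×4.2 + 0.12×6.8 = 4.8830
Strategy III: R₀ = 0.65×0.0 + 0.38×0.0 + 0.16×9.7 + 0.09×1.8 = 1.7140
Highest R₀: strategy II with 4.8830.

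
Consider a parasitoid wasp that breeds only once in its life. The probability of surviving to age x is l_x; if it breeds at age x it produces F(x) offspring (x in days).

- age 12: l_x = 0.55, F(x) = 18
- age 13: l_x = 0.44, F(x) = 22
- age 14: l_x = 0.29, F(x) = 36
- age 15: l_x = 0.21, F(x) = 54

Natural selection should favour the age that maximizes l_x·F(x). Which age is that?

Expected offspring if breeding at age x = l_x × F(x):
  age 12: 0.55 × 18 = 9.900
  age 13: 0.44 × 22 = 9.680
  age 14: 0.29 × 36 = 10.440
  age 15: 0.21 × 54 = 11.340
Maximum at age 15 (11.340).

15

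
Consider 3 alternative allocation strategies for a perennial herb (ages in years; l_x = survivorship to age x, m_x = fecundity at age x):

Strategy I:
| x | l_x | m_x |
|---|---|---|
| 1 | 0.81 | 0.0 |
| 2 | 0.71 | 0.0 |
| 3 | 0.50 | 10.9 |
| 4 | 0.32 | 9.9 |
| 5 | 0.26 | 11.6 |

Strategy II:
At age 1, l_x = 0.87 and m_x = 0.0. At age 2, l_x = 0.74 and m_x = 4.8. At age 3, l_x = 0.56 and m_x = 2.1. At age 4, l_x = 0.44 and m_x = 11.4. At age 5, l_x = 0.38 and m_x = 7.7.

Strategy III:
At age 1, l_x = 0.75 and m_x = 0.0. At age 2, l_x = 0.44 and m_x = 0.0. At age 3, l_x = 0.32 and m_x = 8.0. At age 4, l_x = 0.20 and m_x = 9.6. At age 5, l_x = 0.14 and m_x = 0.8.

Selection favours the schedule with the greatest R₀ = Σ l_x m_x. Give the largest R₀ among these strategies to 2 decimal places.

12.67

Strategy I: R₀ = 0.81×0.0 + 0.71×0.0 + 0.50×10.9 + 0.32×9.9 + 0.26×11.6 = 11.6340
Strategy II: R₀ = 0.87×0.0 + 0.74×4.8 + 0.56×2.1 + 0.44×11.4 + 0.38×7.7 = 12.6700
Strategy III: R₀ = 0.75×0.0 + 0.44×0.0 + 0.32×8.0 + 0.20×9.6 + 0.14×0.8 = 4.5920
Highest R₀: strategy II with 12.6700.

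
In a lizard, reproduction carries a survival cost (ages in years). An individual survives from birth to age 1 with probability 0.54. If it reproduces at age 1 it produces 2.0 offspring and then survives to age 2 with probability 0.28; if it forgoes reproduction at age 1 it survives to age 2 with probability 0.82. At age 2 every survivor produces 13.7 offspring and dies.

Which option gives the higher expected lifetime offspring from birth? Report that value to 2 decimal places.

6.07

breed at age 1: R₀ = 0.54 × (2.0 + 0.28 × 13.7) = 0.54 × 5.8360 = 3.1514
delay to age 2: R₀ = 0.54 × (0.82 × 13.7) = 0.54 × 11.2340 = 6.0664
Higher: delay to age 2 (6.0664).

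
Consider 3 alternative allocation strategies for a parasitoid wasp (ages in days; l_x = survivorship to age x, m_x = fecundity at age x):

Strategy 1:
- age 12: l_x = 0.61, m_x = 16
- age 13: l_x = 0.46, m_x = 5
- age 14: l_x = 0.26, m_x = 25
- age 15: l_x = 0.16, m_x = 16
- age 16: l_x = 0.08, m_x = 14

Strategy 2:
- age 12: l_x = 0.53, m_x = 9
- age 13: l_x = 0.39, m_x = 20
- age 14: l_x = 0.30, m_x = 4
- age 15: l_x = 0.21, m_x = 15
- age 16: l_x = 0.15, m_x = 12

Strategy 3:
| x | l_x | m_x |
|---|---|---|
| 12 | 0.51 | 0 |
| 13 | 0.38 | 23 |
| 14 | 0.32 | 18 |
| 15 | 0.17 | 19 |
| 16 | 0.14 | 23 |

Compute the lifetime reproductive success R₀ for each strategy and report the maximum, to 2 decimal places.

22.24

Strategy 1: R₀ = 0.61×16 + 0.46×5 + 0.26×25 + 0.16×16 + 0.08×14 = 22.2400
Strategy 2: R₀ = 0.53×9 + 0.39×20 + 0.30×4 + 0.21×15 + 0.15×12 = 18.7200
Strategy 3: R₀ = 0.51×0 + 0.38×23 + 0.32×18 + 0.17×19 + 0.14×23 = 20.9500
Highest R₀: strategy 1 with 22.2400.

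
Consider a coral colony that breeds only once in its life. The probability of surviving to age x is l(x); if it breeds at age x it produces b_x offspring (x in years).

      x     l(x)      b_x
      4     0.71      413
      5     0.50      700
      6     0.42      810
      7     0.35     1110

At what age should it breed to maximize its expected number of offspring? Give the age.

7

Expected offspring if breeding at age x = l(x) × b_x:
  age 4: 0.71 × 413 = 293.230
  age 5: 0.50 × 700 = 350.000
  age 6: 0.42 × 810 = 340.200
  age 7: 0.35 × 1110 = 388.500
Maximum at age 7 (388.500).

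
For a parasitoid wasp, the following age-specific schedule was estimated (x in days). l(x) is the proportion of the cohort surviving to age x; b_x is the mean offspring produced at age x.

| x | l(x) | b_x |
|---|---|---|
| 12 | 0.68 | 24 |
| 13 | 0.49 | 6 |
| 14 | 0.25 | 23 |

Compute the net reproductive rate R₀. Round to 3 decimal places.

R₀ = Σ l(x) b_x:
  age 12: 0.68 × 24 = 16.3200
  age 13: 0.49 × 6 = 2.9400
  age 14: 0.25 × 23 = 5.7500
R₀ = 16.3200 + 2.9400 + 5.7500 = 25.0100

25.010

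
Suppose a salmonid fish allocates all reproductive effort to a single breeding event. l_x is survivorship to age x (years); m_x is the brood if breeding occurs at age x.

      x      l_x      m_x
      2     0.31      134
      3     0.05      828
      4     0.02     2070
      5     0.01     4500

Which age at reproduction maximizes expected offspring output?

5

Expected offspring if breeding at age x = l_x × m_x:
  age 2: 0.31 × 134 = 41.540
  age 3: 0.05 × 828 = 41.400
  age 4: 0.02 × 2070 = 41.400
  age 5: 0.01 × 4500 = 45.000
Maximum at age 5 (45.000).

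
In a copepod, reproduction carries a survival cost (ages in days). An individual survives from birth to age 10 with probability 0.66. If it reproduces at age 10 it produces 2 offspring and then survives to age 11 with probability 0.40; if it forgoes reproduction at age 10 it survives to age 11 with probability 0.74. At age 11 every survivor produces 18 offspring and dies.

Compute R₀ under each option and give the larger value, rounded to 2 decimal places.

breed at age 10: R₀ = 0.66 × (2 + 0.40 × 18) = 0.66 × 9.2000 = 6.0720
delay to age 11: R₀ = 0.66 × (0.74 × 18) = 0.66 × 13.3200 = 8.7912
Higher: delay to age 11 (8.7912).

8.79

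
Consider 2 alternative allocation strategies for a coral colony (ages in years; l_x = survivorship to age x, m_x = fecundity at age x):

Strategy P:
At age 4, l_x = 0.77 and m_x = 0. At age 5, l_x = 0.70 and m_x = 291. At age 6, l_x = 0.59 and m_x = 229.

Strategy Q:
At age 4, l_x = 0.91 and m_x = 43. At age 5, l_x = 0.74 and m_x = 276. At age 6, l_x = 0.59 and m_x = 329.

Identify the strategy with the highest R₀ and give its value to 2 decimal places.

437.48

Strategy P: R₀ = 0.77×0 + 0.70×291 + 0.59×229 = 338.8100
Strategy Q: R₀ = 0.91×43 + 0.74×276 + 0.59×329 = 437.4800
Highest R₀: strategy Q with 437.4800.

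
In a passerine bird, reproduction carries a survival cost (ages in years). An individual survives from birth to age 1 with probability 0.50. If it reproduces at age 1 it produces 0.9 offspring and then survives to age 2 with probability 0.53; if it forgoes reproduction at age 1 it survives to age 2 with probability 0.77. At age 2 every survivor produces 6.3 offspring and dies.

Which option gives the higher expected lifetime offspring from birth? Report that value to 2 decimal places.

breed at age 1: R₀ = 0.50 × (0.9 + 0.53 × 6.3) = 0.50 × 4.2390 = 2.1195
delay to age 2: R₀ = 0.50 × (0.77 × 6.3) = 0.50 × 4.8510 = 2.4255
Higher: delay to age 2 (2.4255).

2.43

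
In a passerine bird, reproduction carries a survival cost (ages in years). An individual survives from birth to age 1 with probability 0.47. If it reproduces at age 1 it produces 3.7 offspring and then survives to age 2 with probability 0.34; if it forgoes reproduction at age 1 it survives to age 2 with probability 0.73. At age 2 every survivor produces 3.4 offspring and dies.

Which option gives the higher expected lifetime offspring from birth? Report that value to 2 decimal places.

breed at age 1: R₀ = 0.47 × (3.7 + 0.34 × 3.4) = 0.47 × 4.8560 = 2.2823
delay to age 2: R₀ = 0.47 × (0.73 × 3.4) = 0.47 × 2.4820 = 1.1665
Higher: breed at age 1 (2.2823).

2.28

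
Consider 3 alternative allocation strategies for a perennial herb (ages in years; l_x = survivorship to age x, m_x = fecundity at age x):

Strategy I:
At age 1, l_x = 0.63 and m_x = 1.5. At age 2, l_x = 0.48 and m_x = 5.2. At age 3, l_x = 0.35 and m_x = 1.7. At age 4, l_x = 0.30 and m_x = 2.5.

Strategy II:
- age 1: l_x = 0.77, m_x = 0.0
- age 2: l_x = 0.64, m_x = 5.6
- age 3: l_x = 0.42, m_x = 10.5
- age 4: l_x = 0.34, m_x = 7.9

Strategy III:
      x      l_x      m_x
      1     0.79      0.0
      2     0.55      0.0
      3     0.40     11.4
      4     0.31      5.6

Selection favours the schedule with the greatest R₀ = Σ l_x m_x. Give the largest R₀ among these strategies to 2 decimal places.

Strategy I: R₀ = 0.63×1.5 + 0.48×5.2 + 0.35×1.7 + 0.30×2.5 = 4.7860
Strategy II: R₀ = 0.77×0.0 + 0.64×5.6 + 0.42×10.5 + 0.34×7.9 = 10.6800
Strategy III: R₀ = 0.79×0.0 + 0.55×0.0 + 0.40×11.4 + 0.31×5.6 = 6.2960
Highest R₀: strategy II with 10.6800.

10.68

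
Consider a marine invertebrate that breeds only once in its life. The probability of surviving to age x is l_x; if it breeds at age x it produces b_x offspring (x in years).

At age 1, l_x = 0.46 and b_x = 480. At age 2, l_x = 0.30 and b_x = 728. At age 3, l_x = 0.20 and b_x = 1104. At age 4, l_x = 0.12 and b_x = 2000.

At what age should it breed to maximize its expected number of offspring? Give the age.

Expected offspring if breeding at age x = l_x × b_x:
  age 1: 0.46 × 480 = 220.800
  age 2: 0.30 × 728 = 218.400
  age 3: 0.20 × 1104 = 220.800
  age 4: 0.12 × 2000 = 240.000
Maximum at age 4 (240.000).

4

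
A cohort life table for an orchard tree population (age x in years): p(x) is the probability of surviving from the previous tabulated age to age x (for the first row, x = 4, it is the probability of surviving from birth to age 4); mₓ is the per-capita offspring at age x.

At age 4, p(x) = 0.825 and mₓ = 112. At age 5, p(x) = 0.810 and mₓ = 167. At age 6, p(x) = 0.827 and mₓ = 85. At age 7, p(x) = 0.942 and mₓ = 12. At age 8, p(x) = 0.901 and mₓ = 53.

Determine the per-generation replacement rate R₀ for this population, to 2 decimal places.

282.08

Survivorship from birth: l_x = p_4·p_5·…·p_x.
  l_4 = 0.82500
  l_5 = 0.66825
  l_6 = 0.55264
  l_7 = 0.52059
  l_8 = 0.46905
R₀ = Σ l_x mₓ:
  age 4: 0.82500 × 112 = 92.4000
  age 5: 0.66825 × 167 = 111.5978
  age 6: 0.55264 × 85 = 46.9744
  age 7: 0.52059 × 12 = 6.2471
  age 8: 0.46905 × 53 = 24.8597
R₀ = 92.4000 + 111.5978 + 46.9744 + 6.2471 + 24.8597 = 282.0789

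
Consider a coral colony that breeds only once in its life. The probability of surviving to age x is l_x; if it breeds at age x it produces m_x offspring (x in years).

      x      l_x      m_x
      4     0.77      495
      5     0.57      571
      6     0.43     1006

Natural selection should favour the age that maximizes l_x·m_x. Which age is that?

Expected offspring if breeding at age x = l_x × m_x:
  age 4: 0.77 × 495 = 381.150
  age 5: 0.57 × 571 = 325.470
  age 6: 0.43 × 1006 = 432.580
Maximum at age 6 (432.580).

6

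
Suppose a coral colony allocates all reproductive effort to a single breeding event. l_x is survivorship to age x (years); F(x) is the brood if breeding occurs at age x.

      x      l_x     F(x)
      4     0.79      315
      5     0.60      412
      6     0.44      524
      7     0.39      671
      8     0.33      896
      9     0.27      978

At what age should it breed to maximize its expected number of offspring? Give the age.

8

Expected offspring if breeding at age x = l_x × F(x):
  age 4: 0.79 × 315 = 248.850
  age 5: 0.60 × 412 = 247.200
  age 6: 0.44 × 524 = 230.560
  age 7: 0.39 × 671 = 261.690
  age 8: 0.33 × 896 = 295.680
  age 9: 0.27 × 978 = 264.060
Maximum at age 8 (295.680).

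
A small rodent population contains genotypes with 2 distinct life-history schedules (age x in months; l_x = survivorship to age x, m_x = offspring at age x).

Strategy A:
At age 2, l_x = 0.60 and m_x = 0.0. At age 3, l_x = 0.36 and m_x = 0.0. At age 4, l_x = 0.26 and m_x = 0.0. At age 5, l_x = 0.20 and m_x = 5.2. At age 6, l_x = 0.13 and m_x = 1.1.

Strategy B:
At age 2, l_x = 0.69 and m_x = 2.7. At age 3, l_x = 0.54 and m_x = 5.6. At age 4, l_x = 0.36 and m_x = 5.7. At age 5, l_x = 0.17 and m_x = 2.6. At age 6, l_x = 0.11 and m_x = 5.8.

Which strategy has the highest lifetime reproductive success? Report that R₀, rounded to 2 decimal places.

8.02

Strategy A: R₀ = 0.60×0.0 + 0.36×0.0 + 0.26×0.0 + 0.20×5.2 + 0.13×1.1 = 1.1830
Strategy B: R₀ = 0.69×2.7 + 0.54×5.6 + 0.36×5.7 + 0.17×2.6 + 0.11×5.8 = 8.0190
Highest R₀: strategy B with 8.0190.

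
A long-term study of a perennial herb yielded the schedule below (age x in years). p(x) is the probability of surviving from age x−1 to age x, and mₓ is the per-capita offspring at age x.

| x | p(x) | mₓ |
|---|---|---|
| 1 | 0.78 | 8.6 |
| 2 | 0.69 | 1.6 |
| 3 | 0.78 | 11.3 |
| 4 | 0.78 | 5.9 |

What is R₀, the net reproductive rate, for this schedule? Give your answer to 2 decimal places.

14.24

Survivorship from birth: l_x = p_1·p_2·…·p_x.
  l_1 = 0.78000
  l_2 = 0.53820
  l_3 = 0.41980
  l_4 = 0.32744
R₀ = Σ l_x mₓ:
  age 1: 0.78000 × 8.6 = 6.7080
  age 2: 0.53820 × 1.6 = 0.8611
  age 3: 0.41980 × 11.3 = 4.7437
  age 4: 0.32744 × 5.9 = 1.9319
R₀ = 6.7080 + 0.8611 + 4.7437 + 1.9319 = 14.2448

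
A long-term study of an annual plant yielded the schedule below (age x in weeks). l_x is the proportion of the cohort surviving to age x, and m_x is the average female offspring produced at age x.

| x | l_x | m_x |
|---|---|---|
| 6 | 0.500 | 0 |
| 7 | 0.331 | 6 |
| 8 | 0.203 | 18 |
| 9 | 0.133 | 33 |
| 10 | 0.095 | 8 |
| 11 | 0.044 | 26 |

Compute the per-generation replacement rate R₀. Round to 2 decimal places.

R₀ = Σ l_x m_x:
  age 6: 0.500 × 0 = 0.0000
  age 7: 0.331 × 6 = 1.9860
  age 8: 0.203 × 18 = 3.6540
  age 9: 0.133 × 33 = 4.3890
  age 10: 0.095 × 8 = 0.7600
  age 11: 0.044 × 26 = 1.1440
R₀ = 0.0000 + 1.9860 + 3.6540 + 4.3890 + 0.7600 + 1.1440 = 11.9330

11.93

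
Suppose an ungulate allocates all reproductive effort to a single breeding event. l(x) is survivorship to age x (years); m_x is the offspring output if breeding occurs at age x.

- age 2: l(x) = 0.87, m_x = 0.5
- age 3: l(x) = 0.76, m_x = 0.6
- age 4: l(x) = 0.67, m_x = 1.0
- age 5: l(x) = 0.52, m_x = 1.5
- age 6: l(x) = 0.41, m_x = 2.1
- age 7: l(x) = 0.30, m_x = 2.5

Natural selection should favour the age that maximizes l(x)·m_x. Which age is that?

Expected offspring if breeding at age x = l(x) × m_x:
  age 2: 0.87 × 0.5 = 0.435
  age 3: 0.76 × 0.6 = 0.456
  age 4: 0.67 × 1.0 = 0.670
  age 5: 0.52 × 1.5 = 0.780
  age 6: 0.41 × 2.1 = 0.861
  age 7: 0.30 × 2.5 = 0.750
Maximum at age 6 (0.861).

6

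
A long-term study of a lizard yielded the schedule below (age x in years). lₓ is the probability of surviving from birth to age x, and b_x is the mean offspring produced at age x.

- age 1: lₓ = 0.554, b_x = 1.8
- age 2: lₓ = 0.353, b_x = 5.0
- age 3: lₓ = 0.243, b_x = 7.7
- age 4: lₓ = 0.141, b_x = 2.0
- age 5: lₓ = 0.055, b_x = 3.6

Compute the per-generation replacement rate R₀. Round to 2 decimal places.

5.11

R₀ = Σ lₓ b_x:
  age 1: 0.554 × 1.8 = 0.9972
  age 2: 0.353 × 5.0 = 1.7650
  age 3: 0.243 × 7.7 = 1.8711
  age 4: 0.141 × 2.0 = 0.2820
  age 5: 0.055 × 3.6 = 0.1980
R₀ = 0.9972 + 1.7650 + 1.8711 + 0.2820 + 0.1980 = 5.1133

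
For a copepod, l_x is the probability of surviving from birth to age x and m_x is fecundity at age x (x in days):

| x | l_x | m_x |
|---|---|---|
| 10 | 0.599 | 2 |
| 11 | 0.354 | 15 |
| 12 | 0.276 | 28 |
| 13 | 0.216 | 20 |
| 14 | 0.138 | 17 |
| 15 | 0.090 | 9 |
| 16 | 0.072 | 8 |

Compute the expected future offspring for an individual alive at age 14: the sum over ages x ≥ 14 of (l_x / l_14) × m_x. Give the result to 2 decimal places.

27.04

l_14 = 0.138. Conditional survival from age 14 to x is l_x / l_14.
  x=14: (0.138/0.138) × 17 = 17.0000
  x=15: (0.090/0.138) × 9 = 5.8696
  x=16: (0.072/0.138) × 8 = 4.1739
Sum = 17.0000 + 5.8696 + 4.1739 = 27.0435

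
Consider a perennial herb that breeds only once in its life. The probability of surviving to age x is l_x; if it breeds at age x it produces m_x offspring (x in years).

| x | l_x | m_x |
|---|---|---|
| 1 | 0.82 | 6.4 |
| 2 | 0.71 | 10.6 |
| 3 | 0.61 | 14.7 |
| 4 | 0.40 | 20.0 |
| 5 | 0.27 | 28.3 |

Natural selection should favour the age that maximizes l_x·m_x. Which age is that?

3

Expected offspring if breeding at age x = l_x × m_x:
  age 1: 0.82 × 6.4 = 5.248
  age 2: 0.71 × 10.6 = 7.526
  age 3: 0.61 × 14.7 = 8.967
  age 4: 0.40 × 20.0 = 8.000
  age 5: 0.27 × 28.3 = 7.641
Maximum at age 3 (8.967).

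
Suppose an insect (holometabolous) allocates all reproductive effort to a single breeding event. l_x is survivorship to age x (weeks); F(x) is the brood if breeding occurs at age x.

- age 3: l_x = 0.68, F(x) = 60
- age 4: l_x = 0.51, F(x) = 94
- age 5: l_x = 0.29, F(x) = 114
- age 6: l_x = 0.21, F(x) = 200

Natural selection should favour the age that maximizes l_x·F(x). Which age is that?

Expected offspring if breeding at age x = l_x × F(x):
  age 3: 0.68 × 60 = 40.800
  age 4: 0.51 × 94 = 47.940
  age 5: 0.29 × 114 = 33.060
  age 6: 0.21 × 200 = 42.000
Maximum at age 4 (47.940).

4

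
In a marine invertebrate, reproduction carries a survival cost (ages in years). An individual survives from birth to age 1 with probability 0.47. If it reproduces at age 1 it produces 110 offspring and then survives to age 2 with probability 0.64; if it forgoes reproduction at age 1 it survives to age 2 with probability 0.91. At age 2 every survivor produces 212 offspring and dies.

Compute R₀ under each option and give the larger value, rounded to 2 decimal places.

115.47

breed at age 1: R₀ = 0.47 × (110 + 0.64 × 212) = 0.47 × 245.6800 = 115.4696
delay to age 2: R₀ = 0.47 × (0.91 × 212) = 0.47 × 192.9200 = 90.6724
Higher: breed at age 1 (115.4696).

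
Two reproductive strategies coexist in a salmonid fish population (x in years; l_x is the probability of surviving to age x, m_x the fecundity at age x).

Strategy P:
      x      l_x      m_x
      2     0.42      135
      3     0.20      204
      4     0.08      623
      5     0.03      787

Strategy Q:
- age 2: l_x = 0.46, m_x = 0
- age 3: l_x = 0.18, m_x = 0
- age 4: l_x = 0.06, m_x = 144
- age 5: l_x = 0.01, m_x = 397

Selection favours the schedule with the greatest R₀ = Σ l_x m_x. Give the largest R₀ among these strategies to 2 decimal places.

Strategy P: R₀ = 0.42×135 + 0.20×204 + 0.08×623 + 0.03×787 = 170.9500
Strategy Q: R₀ = 0.46×0 + 0.18×0 + 0.06×144 + 0.01×397 = 12.6100
Highest R₀: strategy P with 170.9500.

170.95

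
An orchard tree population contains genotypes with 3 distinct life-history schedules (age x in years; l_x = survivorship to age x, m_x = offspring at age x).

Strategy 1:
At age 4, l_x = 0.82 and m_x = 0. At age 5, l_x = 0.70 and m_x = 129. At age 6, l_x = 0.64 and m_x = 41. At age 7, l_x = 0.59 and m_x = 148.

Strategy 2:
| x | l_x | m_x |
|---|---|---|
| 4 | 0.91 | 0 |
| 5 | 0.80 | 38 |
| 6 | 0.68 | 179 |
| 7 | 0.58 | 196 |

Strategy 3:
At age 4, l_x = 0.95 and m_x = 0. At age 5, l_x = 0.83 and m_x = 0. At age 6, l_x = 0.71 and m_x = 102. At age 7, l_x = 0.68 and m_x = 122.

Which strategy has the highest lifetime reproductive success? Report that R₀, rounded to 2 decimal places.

Strategy 1: R₀ = 0.82×0 + 0.70×129 + 0.64×41 + 0.59×148 = 203.8600
Strategy 2: R₀ = 0.91×0 + 0.80×38 + 0.68×179 + 0.58×196 = 265.8000
Strategy 3: R₀ = 0.95×0 + 0.83×0 + 0.71×102 + 0.68×122 = 155.3800
Highest R₀: strategy 2 with 265.8000.

265.80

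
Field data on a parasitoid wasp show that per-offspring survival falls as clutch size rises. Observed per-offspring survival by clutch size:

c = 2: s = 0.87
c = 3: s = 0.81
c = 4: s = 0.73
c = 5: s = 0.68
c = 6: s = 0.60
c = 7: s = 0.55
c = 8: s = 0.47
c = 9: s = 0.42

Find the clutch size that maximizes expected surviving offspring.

Expected surviving offspring = c × s(c):
  c=2: 2 × 0.87 = 1.740
  c=3: 3 × 0.81 = 2.430
  c=4: 4 × 0.73 = 2.920
  c=5: 5 × 0.68 = 3.400
  c=6: 6 × 0.60 = 3.600
  c=7: 7 × 0.55 = 3.850
  c=8: 8 × 0.47 = 3.760
  c=9: 9 × 0.42 = 3.780
Maximum at c = 7 (3.850 surviving offspring).

7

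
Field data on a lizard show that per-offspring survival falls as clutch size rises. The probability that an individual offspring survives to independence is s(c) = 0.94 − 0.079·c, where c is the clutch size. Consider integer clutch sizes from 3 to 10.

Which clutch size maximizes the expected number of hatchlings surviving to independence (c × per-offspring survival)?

6

Expected hatchlings surviving to independence = c × s(c):
  c=3: 3 × 0.703 = 2.109
  c=4: 4 × 0.624 = 2.496
  c=5: 5 × 0.545 = 2.725
  c=6: 6 × 0.466 = 2.796
  c=7: 7 × 0.387 = 2.709
  c=8: 8 × 0.308 = 2.464
  c=9: 9 × 0.229 = 2.061
  c=10: 10 × 0.150 = 1.500
Maximum at c = 6 (2.796 hatchlings surviving to independence).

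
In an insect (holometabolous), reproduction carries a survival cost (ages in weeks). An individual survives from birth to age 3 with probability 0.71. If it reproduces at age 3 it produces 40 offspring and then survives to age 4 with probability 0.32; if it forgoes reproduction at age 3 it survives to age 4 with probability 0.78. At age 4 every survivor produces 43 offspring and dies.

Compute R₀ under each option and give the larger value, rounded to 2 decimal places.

breed at age 3: R₀ = 0.71 × (40 + 0.32 × 43) = 0.71 × 53.7600 = 38.1696
delay to age 4: R₀ = 0.71 × (0.78 × 43) = 0.71 × 33.5400 = 23.8134
Higher: breed at age 3 (38.1696).

38.17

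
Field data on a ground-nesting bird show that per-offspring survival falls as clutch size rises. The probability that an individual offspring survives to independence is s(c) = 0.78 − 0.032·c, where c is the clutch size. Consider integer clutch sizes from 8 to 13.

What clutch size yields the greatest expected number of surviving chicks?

12

Expected surviving chicks = c × s(c):
  c=8: 8 × 0.524 = 4.192
  c=9: 9 × 0.492 = 4.428
  c=10: 10 × 0.460 = 4.600
  c=11: 11 × 0.428 = 4.708
  c=12: 12 × 0.396 = 4.752
  c=13: 13 × 0.364 = 4.732
Maximum at c = 12 (4.752 surviving chicks).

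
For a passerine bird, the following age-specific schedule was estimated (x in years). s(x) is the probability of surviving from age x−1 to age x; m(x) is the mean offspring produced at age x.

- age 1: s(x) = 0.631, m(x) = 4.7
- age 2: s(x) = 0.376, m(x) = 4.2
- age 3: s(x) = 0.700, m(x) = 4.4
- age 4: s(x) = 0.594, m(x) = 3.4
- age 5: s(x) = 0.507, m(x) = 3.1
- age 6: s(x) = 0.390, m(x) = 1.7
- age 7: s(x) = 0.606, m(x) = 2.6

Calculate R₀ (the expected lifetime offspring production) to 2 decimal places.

5.25

Survivorship from birth: l_x = s_1·s_2·…·s_x.
  l_1 = 0.63100
  l_2 = 0.23726
  l_3 = 0.16608
  l_4 = 0.09865
  l_5 = 0.05002
  l_6 = 0.01951
  l_7 = 0.01182
R₀ = Σ l_x m(x):
  age 1: 0.63100 × 4.7 = 2.9657
  age 2: 0.23726 × 4.2 = 0.9965
  age 3: 0.16608 × 4.4 = 0.7308
  age 4: 0.09865 × 3.4 = 0.3354
  age 5: 0.05002 × 3.1 = 0.1551
  age 6: 0.01951 × 1.7 = 0.0332
  age 7: 0.01182 × 2.6 = 0.0307
R₀ = 2.9657 + 0.9965 + 0.7308 + 0.3354 + 0.1551 + 0.0332 + 0.0307 = 5.2473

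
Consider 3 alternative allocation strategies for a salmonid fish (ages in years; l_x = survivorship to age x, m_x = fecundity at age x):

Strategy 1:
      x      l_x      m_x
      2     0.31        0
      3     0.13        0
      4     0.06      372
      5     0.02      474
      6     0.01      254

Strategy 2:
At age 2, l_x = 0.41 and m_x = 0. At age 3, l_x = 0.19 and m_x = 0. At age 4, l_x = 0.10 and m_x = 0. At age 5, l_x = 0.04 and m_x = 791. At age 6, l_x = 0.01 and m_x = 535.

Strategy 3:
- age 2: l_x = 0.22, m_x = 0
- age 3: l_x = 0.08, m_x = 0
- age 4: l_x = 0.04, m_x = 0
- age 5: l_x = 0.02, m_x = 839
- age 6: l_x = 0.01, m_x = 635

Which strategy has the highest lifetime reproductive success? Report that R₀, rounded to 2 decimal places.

Strategy 1: R₀ = 0.31×0 + 0.13×0 + 0.06×372 + 0.02×474 + 0.01×254 = 34.3400
Strategy 2: R₀ = 0.41×0 + 0.19×0 + 0.10×0 + 0.04×791 + 0.01×535 = 36.9900
Strategy 3: R₀ = 0.22×0 + 0.08×0 + 0.04×0 + 0.02×839 + 0.01×635 = 23.1300
Highest R₀: strategy 2 with 36.9900.

36.99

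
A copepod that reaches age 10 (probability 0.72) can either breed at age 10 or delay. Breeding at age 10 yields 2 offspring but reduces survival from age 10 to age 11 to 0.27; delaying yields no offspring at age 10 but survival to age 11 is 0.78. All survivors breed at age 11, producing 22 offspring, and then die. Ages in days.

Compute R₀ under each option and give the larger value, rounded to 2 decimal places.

12.36

breed at age 10: R₀ = 0.72 × (2 + 0.27 × 22) = 0.72 × 7.9400 = 5.7168
delay to age 11: R₀ = 0.72 × (0.78 × 22) = 0.72 × 17.1600 = 12.3552
Higher: delay to age 11 (12.3552).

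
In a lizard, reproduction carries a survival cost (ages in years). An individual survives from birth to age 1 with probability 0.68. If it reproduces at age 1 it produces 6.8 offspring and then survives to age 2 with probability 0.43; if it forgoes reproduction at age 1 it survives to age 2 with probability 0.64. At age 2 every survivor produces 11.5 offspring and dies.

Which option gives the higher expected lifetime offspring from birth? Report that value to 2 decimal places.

breed at age 1: R₀ = 0.68 × (6.8 + 0.43 × 11.5) = 0.68 × 11.7450 = 7.9866
delay to age 2: R₀ = 0.68 × (0.64 × 11.5) = 0.68 × 7.3600 = 5.0048
Higher: breed at age 1 (7.9866).

7.99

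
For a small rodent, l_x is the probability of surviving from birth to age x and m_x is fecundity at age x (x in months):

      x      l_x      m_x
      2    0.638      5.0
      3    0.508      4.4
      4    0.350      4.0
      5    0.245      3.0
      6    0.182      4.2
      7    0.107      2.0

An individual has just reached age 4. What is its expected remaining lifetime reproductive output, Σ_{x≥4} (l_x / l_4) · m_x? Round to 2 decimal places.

l_4 = 0.350. Conditional survival from age 4 to x is l_x / l_4.
  x=4: (0.350/0.350) × 4.0 = 4.0000
  x=5: (0.245/0.350) × 3.0 = 2.1000
  x=6: (0.182/0.350) × 4.2 = 2.1840
  x=7: (0.107/0.350) × 2.0 = 0.6114
Sum = 4.0000 + 2.1000 + 2.1840 + 0.6114 = 8.8954

8.90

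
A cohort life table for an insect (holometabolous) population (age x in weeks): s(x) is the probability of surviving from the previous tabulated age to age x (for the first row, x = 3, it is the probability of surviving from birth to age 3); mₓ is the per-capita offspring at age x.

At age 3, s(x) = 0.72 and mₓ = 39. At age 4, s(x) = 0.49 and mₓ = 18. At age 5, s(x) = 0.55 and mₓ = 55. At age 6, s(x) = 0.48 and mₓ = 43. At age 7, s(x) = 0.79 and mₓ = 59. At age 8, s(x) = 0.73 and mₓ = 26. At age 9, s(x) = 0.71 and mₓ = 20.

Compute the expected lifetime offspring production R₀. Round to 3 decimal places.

55.608

Survivorship from birth: l_x = s_3·s_4·…·s_x.
  l_3 = 0.72000
  l_4 = 0.35280
  l_5 = 0.19404
  l_6 = 0.09314
  l_7 = 0.07358
  l_8 = 0.05371
  l_9 = 0.03814
R₀ = Σ l_x mₓ:
  age 3: 0.72000 × 39 = 28.0800
  age 4: 0.35280 × 18 = 6.3504
  age 5: 0.19404 × 55 = 10.6722
  age 6: 0.09314 × 43 = 4.0050
  age 7: 0.07358 × 59 = 4.3412
  age 8: 0.05371 × 26 = 1.3965
  age 9: 0.03814 × 20 = 0.7628
R₀ = 28.0800 + 6.3504 + 10.6722 + 4.0050 + 4.3412 + 1.3965 + 0.7628 = 55.6081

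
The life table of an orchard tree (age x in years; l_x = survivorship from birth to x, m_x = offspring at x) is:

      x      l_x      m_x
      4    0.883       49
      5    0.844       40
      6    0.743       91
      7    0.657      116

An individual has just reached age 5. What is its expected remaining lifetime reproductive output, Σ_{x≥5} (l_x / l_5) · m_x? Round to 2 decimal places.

210.41

l_5 = 0.844. Conditional survival from age 5 to x is l_x / l_5.
  x=5: (0.844/0.844) × 40 = 40.0000
  x=6: (0.743/0.844) × 91 = 80.1102
  x=7: (0.657/0.844) × 116 = 90.2986
Sum = 40.0000 + 80.1102 + 90.2986 = 210.4088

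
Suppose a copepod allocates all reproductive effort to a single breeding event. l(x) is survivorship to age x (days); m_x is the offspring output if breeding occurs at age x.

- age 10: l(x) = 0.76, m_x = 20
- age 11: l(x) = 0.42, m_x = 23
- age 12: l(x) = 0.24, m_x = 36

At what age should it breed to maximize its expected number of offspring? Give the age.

10

Expected offspring if breeding at age x = l(x) × m_x:
  age 10: 0.76 × 20 = 15.200
  age 11: 0.42 × 23 = 9.660
  age 12: 0.24 × 36 = 8.640
Maximum at age 10 (15.200).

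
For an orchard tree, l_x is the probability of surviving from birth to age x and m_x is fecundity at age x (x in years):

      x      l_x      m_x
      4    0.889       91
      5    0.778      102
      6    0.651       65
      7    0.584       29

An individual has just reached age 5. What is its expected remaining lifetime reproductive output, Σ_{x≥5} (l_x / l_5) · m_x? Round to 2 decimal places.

l_5 = 0.778. Conditional survival from age 5 to x is l_x / l_5.
  x=5: (0.778/0.778) × 102 = 102.0000
  x=6: (0.651/0.778) × 65 = 54.3895
  x=7: (0.584/0.778) × 29 = 21.7686
Sum = 102.0000 + 54.3895 + 21.7686 = 178.1581

178.16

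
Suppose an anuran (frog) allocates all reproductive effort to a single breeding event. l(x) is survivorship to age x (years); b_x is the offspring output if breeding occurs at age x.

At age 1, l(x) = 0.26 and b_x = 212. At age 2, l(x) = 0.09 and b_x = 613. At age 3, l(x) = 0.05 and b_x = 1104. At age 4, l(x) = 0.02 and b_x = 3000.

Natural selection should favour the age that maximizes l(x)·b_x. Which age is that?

4

Expected offspring if breeding at age x = l(x) × b_x:
  age 1: 0.26 × 212 = 55.120
  age 2: 0.09 × 613 = 55.170
  age 3: 0.05 × 1104 = 55.200
  age 4: 0.02 × 3000 = 60.000
Maximum at age 4 (60.000).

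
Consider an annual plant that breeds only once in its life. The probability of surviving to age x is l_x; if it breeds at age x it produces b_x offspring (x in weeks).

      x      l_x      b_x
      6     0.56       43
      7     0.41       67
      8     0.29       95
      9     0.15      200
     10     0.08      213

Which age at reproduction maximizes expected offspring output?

Expected offspring if breeding at age x = l_x × b_x:
  age 6: 0.56 × 43 = 24.080
  age 7: 0.41 × 67 = 27.470
  age 8: 0.29 × 95 = 27.550
  age 9: 0.15 × 200 = 30.000
  age 10: 0.08 × 213 = 17.040
Maximum at age 9 (30.000).

9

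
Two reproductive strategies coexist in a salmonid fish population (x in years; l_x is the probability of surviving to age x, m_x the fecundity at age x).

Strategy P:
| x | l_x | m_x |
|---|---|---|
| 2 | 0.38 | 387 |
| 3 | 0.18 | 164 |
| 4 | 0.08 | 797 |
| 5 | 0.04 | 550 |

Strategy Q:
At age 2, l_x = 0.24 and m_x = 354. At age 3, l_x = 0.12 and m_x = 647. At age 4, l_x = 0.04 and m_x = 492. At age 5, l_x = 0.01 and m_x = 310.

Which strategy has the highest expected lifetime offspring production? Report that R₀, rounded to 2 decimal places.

262.34

Strategy P: R₀ = 0.38×387 + 0.18×164 + 0.08×797 + 0.04×550 = 262.3400
Strategy Q: R₀ = 0.24×354 + 0.12×647 + 0.04×492 + 0.01×310 = 185.3800
Highest R₀: strategy P with 262.3400.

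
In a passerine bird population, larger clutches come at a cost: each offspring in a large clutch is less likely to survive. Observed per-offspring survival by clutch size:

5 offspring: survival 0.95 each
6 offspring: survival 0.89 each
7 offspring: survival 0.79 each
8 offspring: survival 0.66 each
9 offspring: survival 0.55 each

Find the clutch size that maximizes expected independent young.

7

Expected independent young = c × s(c):
  c=5: 5 × 0.95 = 4.750
  c=6: 6 × 0.89 = 5.340
  c=7: 7 × 0.79 = 5.530
  c=8: 8 × 0.66 = 5.280
  c=9: 9 × 0.55 = 4.950
Maximum at c = 7 (5.530 independent young).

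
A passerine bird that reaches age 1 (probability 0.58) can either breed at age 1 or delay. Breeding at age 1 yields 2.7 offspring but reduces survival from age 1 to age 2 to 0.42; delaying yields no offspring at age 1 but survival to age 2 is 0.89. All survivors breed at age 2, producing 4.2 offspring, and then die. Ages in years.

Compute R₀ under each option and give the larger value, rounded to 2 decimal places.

breed at age 1: R₀ = 0.58 × (2.7 + 0.42 × 4.2) = 0.58 × 4.4640 = 2.5891
delay to age 2: R₀ = 0.58 × (0.89 × 4.2) = 0.58 × 3.7380 = 2.1680
Higher: breed at age 1 (2.5891).

2.59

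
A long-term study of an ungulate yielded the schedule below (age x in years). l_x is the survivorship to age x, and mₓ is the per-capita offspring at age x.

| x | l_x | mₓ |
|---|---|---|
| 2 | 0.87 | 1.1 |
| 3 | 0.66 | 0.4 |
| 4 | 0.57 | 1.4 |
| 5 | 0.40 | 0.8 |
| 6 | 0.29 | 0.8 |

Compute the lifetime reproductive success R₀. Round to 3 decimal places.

R₀ = Σ l_x mₓ:
  age 2: 0.87 × 1.1 = 0.9570
  age 3: 0.66 × 0.4 = 0.2640
  age 4: 0.57 × 1.4 = 0.7980
  age 5: 0.40 × 0.8 = 0.3200
  age 6: 0.29 × 0.8 = 0.2320
R₀ = 0.9570 + 0.2640 + 0.7980 + 0.3200 + 0.2320 = 2.5710

2.571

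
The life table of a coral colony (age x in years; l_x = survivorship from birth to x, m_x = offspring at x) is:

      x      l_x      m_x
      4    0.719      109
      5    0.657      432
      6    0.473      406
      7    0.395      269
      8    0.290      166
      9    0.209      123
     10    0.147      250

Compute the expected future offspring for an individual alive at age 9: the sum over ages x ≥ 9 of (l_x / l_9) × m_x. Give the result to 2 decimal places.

298.84

l_9 = 0.209. Conditional survival from age 9 to x is l_x / l_9.
  x=9: (0.209/0.209) × 123 = 123.0000
  x=10: (0.147/0.209) × 250 = 175.8373
Sum = 123.0000 + 175.8373 = 298.8373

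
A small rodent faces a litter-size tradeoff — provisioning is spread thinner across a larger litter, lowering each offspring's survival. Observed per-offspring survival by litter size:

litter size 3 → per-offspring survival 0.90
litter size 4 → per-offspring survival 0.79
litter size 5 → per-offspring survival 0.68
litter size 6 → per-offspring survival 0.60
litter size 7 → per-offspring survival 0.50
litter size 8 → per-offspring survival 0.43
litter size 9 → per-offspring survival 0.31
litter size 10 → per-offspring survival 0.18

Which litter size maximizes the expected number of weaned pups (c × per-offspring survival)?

6

Expected weaned pups = c × s(c):
  c=3: 3 × 0.90 = 2.700
  c=4: 4 × 0.79 = 3.160
  c=5: 5 × 0.68 = 3.400
  c=6: 6 × 0.60 = 3.600
  c=7: 7 × 0.50 = 3.500
  c=8: 8 × 0.43 = 3.440
  c=9: 9 × 0.31 = 2.790
  c=10: 10 × 0.18 = 1.800
Maximum at c = 6 (3.600 weaned pups).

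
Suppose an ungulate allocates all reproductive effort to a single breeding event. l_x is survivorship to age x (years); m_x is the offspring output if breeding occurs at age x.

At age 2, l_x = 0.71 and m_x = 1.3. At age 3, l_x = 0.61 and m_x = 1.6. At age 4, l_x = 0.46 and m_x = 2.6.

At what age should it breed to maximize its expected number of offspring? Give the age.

4

Expected offspring if breeding at age x = l_x × m_x:
  age 2: 0.71 × 1.3 = 0.923
  age 3: 0.61 × 1.6 = 0.976
  age 4: 0.46 × 2.6 = 1.196
Maximum at age 4 (1.196).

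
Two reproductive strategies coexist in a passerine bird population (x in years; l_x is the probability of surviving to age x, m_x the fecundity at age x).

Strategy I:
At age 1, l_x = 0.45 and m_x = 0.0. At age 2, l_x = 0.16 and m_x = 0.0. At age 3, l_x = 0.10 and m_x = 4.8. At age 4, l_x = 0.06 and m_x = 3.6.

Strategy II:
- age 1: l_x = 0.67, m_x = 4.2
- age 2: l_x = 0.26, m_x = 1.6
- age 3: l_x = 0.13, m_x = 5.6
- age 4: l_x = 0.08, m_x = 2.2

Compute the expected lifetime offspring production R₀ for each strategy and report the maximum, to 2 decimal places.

4.13

Strategy I: R₀ = 0.45×0.0 + 0.16×0.0 + 0.10×4.8 + 0.06×3.6 = 0.6960
Strategy II: R₀ = 0.67×4.2 + 0.26×1.6 + 0.13×5.6 + 0.08×2.2 = 4.1340
Highest R₀: strategy II with 4.1340.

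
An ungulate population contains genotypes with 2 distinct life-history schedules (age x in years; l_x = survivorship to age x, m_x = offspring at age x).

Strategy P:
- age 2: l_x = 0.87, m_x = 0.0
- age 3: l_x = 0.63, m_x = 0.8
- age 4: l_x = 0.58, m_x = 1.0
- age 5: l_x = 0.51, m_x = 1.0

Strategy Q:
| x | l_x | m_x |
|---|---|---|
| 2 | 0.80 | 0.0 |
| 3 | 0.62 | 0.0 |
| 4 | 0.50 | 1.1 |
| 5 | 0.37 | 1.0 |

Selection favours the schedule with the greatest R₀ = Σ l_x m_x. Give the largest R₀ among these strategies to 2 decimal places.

1.59

Strategy P: R₀ = 0.87×0.0 + 0.63×0.8 + 0.58×1.0 + 0.51×1.0 = 1.5940
Strategy Q: R₀ = 0.80×0.0 + 0.62×0.0 + 0.50×1.1 + 0.37×1.0 = 0.9200
Highest R₀: strategy P with 1.5940.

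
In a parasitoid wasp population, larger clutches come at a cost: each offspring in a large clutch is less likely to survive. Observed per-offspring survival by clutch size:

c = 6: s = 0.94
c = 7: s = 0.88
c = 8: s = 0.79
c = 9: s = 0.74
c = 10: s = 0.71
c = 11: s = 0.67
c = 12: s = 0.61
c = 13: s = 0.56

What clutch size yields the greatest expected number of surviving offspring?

Expected surviving offspring = c × s(c):
  c=6: 6 × 0.94 = 5.640
  c=7: 7 × 0.88 = 6.160
  c=8: 8 × 0.79 = 6.320
  c=9: 9 × 0.74 = 6.660
  c=10: 10 × 0.71 = 7.100
  c=11: 11 × 0.67 = 7.370
  c=12: 12 × 0.61 = 7.320
  c=13: 13 × 0.56 = 7.280
Maximum at c = 11 (7.370 surviving offspring).

11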